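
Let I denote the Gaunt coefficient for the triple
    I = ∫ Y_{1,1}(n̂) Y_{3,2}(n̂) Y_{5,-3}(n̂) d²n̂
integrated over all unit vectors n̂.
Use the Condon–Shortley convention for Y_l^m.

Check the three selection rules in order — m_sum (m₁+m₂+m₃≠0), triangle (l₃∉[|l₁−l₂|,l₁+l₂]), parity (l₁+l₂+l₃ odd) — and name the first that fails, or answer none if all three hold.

triangle

m₁+m₂+m₃ = 1 + 2 − 3 = 0  ✓
triangle: |1−3|=2 ≤ l₃=5 ≤ 1+3=4  ✗
parity: l₁+l₂+l₃ = 9 is odd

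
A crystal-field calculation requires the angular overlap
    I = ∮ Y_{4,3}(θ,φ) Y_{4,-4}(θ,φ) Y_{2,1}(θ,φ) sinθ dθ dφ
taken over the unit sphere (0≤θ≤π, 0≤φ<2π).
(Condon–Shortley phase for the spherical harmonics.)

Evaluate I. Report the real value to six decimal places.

0.198645

m-sum 0 ✓  L=10 even ✓  0≤2≤8 ✓
Π(2lᵢ+1) = 9×9×5 = 405
triangle coeff Δ(4,4,2) = 1/13860
Σ_t [2,4]: t=2:+1/192 t=3:−1/36 t=4:+1/192 = -5/288
(3j)²=20/693 [(4 4 2; 0 0 0)], sign=-1
Σ_t [0,0]: t=0:+1/1440 = 1/1440
(3j)²=7/165 [(4 4 2; 3 -4 1)], sign=-1
⇒ 4πI² = 60/121
I = (+1)√(60/121/(4π)) = 0.19864517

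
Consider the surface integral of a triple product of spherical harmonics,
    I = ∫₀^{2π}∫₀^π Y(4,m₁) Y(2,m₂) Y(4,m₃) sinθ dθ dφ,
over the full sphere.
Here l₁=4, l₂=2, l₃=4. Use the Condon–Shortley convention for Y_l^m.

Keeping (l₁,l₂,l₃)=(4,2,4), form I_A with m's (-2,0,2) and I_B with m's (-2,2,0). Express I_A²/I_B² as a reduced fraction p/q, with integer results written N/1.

16/135

Shared (l₁,l₂,l₃)=(4,2,4): N and (l;000)² cancel in I_A²/I_B².
A: Δ = 2!·6!·2!/11! = 1/13860; Racah Σ t=0..2: t=0:+1/2880 t=1:−1/120 t=2:+1/192 = -1/360; ⇒ 3j(4 2 4; -2 0 2)² = 16/3465, sgn -1
B: Δ = 2!·6!·2!/11! = 1/13860; Racah Σ t=2..2: t=2:+1/192 = 1/192; ⇒ 3j(4 2 4; -2 2 0)² = 3/77, sgn +1
I_A²/I_B² = (16/3465)/(3/77) = 16/135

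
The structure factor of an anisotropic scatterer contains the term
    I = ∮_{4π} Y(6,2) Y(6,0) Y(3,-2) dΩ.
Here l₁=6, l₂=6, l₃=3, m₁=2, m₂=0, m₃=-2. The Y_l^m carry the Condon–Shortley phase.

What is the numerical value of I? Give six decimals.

L=15 odd ⇒ parity kills the (l;000) factor ⇒ I = 0

0.000000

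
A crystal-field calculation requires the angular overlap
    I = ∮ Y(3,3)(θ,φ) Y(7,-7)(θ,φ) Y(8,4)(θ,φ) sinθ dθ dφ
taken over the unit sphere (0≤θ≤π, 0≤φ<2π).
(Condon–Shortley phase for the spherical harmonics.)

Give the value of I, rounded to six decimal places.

-0.020973

Checks pass: Σm=0; 18 even; l₃=8∈[4,10].
(2·3+1)(2·7+1)(2·8+1) = 1785
Δ: 2! 4! 12! / 19! → 1/5290740
sum: t=0:+1/7257600 t=1:−1/2073600 t=2:+1/7257600 = -1/4838400
3j²(3 7 8; 0 0 0) = Δ·Π!·Σ² = 252/20995  (sign -1)
sum: t=0:+1/22992076800 = 1/22992076800
3j²(3 7 8; 3 -7 4) = Δ·Π!·Σ² = 1/3876  (sign +1)
combine: 4πI² = 1785·252/20995·1/3876 = 441/79781
take √, sign -1: I = -0.02097320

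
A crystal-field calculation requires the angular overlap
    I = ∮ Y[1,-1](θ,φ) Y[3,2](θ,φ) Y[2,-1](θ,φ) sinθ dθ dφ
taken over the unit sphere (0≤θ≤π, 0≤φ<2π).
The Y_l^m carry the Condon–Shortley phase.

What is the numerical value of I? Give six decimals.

Rules hold: Σm=0, L=6 even, 2≤2≤4.
N = 3·7·5 = 105
Δ = 2!·0!·4!/7! = 1/105
Racah Σ t=1..1: t=1:−1/4 = -1/4
⇒ 3j(1 3 2; 0 0 0)² = 3/35, sgn -1
Racah Σ t=2..2: t=2:+1/12 = 1/12
⇒ 3j(1 3 2; -1 2 -1)² = 2/21, sgn -1
4πI² = N·(3j₀)²·(3jₘ)² = 6/7
I = +1·√(0.857143/4π) = 0.26116903

0.261169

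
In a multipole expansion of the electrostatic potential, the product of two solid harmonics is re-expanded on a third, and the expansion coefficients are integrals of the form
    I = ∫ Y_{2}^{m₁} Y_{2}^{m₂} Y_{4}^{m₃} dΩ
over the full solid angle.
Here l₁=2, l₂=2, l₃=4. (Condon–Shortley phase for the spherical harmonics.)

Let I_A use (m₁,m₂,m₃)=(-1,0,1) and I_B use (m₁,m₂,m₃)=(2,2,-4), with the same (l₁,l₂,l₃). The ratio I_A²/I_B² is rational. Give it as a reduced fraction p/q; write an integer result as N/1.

3/7

Same 2,2,4: normalisation and zero-m 3j drop out of the ratio.
A: Δ: 0! 4! 4! / 9! → 1/630; sum: t=0:+1/24 = 1/24; 3j²(2 2 4; -1 0 1) = Δ·Π!·Σ² = 1/21  (sign -1)
B: Δ: 0! 4! 4! / 9! → 1/630; sum: t=0:+1/576 = 1/576; 3j²(2 2 4; 2 2 -4) = Δ·Π!·Σ² = 1/9  (sign +1)
I_A²/I_B² = (1/21)/(1/9) = 3/7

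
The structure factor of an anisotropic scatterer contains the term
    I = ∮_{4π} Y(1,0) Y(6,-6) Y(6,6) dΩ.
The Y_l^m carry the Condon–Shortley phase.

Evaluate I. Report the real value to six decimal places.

0.000000

Σlᵢ=13 odd — θ-integrand is odd under cosθ→−cosθ; I=0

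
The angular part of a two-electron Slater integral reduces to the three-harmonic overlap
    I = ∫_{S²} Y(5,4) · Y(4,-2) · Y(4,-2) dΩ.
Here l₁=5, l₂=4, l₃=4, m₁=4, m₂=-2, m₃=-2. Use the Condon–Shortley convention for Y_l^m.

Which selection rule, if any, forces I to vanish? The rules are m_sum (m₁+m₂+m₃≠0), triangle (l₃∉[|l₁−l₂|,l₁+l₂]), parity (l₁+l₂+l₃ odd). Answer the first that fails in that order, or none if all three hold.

Σmᵢ = 0  ✓
l₃∈[|l₁−l₂|,l₁+l₂]=[1,9], have l₃=4  ✓
Σlᵢ = 13 ⇒ odd  ✗

parity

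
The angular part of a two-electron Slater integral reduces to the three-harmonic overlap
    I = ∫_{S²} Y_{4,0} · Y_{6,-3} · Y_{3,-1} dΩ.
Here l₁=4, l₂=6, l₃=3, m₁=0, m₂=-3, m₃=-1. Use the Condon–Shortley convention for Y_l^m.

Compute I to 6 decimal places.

0.000000

0 − 3 − 1 = -4 ≠ 0: azimuthal integral kills it; I = 0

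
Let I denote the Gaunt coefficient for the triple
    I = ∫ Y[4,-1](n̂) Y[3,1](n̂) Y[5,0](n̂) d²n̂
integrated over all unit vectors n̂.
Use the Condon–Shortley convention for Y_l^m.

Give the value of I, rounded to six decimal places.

-0.009577

Checks pass: Σm=0; 12 even; l₃=5∈[1,7].
(2·4+1)(2·3+1)(2·5+1) = 693
Δ: 2! 6! 4! / 13! → 1/180180
sum: t=0:+1/576 t=1:−1/144 t=2:+1/576 = -1/288
3j²(4 3 5; 0 0 0) = Δ·Π!·Σ² = 20/1001  (sign +1)
sum: t=0:+1/5760 t=1:−1/288 t=2:+1/288 = 1/5760
3j²(4 3 5; -1 1 0) = Δ·Π!·Σ² = 1/12012  (sign -1)
combine: 4πI² = 693·20/1001·1/12012 = 15/13013
take √, sign -1: I = -0.00957750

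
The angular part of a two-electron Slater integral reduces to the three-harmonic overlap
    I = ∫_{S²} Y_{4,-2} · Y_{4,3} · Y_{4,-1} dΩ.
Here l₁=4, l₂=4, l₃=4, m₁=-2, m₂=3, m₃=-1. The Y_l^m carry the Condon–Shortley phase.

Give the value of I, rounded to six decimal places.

m-sum 0 ✓  L=12 even ✓  0≤4≤8 ✓
Π(2lᵢ+1) = 9×9×9 = 729
triangle coeff Δ(4,4,4) = 1/450450
Σ_t [0,4]: t=0:+1/13824 t=1:−1/216 t=2:+1/64 t=3:−1/216 t=4:+1/13824 = 5/768
(3j)²=18/1001 [(4 4 4; 0 0 0)], sign=+1
Σ_t [3,4]: t=3:−1/864 t=4:+1/576 = 1/1728
(3j)²=5/1287 [(4 4 4; -2 3 -1)], sign=-1
⇒ 4πI² = 7290/143143
I = (-1)√(7290/143143/(4π)) = -0.06366105

-0.063661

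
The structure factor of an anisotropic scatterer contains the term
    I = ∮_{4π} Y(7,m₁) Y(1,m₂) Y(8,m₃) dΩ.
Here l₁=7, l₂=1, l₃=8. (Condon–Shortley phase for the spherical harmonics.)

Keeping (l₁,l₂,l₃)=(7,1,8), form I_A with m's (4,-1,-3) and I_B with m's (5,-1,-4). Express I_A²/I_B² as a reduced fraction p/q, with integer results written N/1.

Same 7,1,8: normalisation and zero-m 3j drop out of the ratio.
A: Δ: 0! 14! 2! / 17! → 1/2040; sum: t=0:+1/479001600 = 1/479001600; 3j²(7 1 8; 4 -1 -3) = Δ·Π!·Σ² = 1/204  (sign -1)
B: Δ: 0! 14! 2! / 17! → 1/2040; sum: t=0:+1/1916006400 = 1/1916006400; 3j²(7 1 8; 5 -1 -4) = Δ·Π!·Σ² = 1/340  (sign +1)
I_A²/I_B² = (1/204)/(1/340) = 5/3

5/3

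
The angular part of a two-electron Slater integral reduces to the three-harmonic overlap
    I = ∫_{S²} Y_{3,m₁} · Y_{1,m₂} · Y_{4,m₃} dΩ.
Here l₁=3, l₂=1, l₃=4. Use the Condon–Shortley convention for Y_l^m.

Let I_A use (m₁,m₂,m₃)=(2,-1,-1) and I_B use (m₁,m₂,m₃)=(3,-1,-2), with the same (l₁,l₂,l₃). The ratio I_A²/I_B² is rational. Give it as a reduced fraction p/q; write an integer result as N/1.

3/1

Same 3,1,4: normalisation and zero-m 3j drop out of the ratio.
A: Δ: 0! 6! 2! / 9! → 1/252; sum: t=0:+1/240 = 1/240; 3j²(3 1 4; 2 -1 -1) = Δ·Π!·Σ² = 1/84  (sign -1)
B: Δ: 0! 6! 2! / 9! → 1/252; sum: t=0:+1/1440 = 1/1440; 3j²(3 1 4; 3 -1 -2) = Δ·Π!·Σ² = 1/252  (sign +1)
I_A²/I_B² = (1/84)/(1/252) = 3/1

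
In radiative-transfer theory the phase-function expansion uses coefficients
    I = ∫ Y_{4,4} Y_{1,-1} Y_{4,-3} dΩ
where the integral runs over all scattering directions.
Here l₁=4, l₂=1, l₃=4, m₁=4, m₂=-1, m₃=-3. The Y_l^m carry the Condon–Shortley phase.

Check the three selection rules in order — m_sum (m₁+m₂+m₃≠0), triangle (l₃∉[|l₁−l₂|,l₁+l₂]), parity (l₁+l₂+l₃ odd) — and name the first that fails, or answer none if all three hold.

m₁+m₂+m₃ = 4 − 1 − 3 = 0  ✓
triangle: |4−1|=3 ≤ l₃=4 ≤ 4+1=5  ✓
parity: l₁+l₂+l₃ = 9 is odd  ✗

parity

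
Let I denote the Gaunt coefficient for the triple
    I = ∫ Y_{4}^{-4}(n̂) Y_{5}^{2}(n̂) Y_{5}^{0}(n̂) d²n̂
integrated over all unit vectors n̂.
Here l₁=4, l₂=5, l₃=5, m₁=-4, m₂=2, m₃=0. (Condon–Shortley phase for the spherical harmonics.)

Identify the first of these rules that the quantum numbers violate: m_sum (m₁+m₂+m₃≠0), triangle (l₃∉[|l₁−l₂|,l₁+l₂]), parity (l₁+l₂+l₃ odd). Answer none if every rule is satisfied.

m_sum

azimuthal sum: -4 + 2 + 0 = -2  ✗
1 ≤ 5 ≤ 9 (triangle on l)
L = 4 + 5 + 5 = 14 (even)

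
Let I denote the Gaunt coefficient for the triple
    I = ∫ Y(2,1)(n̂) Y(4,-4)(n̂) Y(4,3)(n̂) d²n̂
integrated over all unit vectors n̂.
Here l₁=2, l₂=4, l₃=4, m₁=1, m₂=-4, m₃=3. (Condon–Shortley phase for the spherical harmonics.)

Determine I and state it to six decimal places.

m-sum 0 ✓  L=10 even ✓  2≤4≤6 ✓
Π(2lᵢ+1) = 5×9×9 = 405
triangle coeff Δ(2,4,4) = 1/13860
Σ_t [0,2]: t=0:+1/192 t=1:−1/36 t=2:+1/192 = -5/288
(3j)²=20/693 [(2 4 4; 0 0 0)], sign=-1
Σ_t [0,0]: t=0:+1/1440 = 1/1440
(3j)²=7/165 [(2 4 4; 1 -4 3)], sign=-1
⇒ 4πI² = 60/121
I = (+1)√(60/121/(4π)) = 0.19864517

0.198645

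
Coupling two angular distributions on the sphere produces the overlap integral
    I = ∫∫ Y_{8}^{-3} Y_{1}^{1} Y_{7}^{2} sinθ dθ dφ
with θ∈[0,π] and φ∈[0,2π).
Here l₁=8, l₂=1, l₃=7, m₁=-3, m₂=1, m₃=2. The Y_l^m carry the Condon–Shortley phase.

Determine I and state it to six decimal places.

-0.226917

m-sum 0 ✓  L=16 even ✓  7≤7≤9 ✓
Π(2lᵢ+1) = 17×3×15 = 765
triangle coeff Δ(8,1,7) = 1/2040
Σ_t [1,1]: t=1:−1/25401600 = -1/25401600
(3j)²=8/255 [(8 1 7; 0 0 0)], sign=+1
Σ_t [2,2]: t=2:+1/87091200 = 1/87091200
(3j)²=11/408 [(8 1 7; -3 1 2)], sign=-1
⇒ 4πI² = 11/17
I = (-1)√(11/17/(4π)) = -0.22691696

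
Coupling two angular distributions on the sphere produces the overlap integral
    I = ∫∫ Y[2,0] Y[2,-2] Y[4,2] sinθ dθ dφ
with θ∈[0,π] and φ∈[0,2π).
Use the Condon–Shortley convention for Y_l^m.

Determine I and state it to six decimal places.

0.156078

Checks pass: Σm=0; 8 even; l₃=4∈[0,4].
(2·2+1)(2·2+1)(2·4+1) = 225
Δ: 0! 4! 4! / 9! → 1/630
sum: t=0:+1/16 = 1/16
3j²(2 2 4; 0 0 0) = Δ·Π!·Σ² = 2/35  (sign +1)
sum: t=0:+1/96 = 1/96
3j²(2 2 4; 0 -2 2) = Δ·Π!·Σ² = 1/42  (sign +1)
combine: 4πI² = 225·2/35·1/42 = 15/49
take √, sign +1: I = 0.15607835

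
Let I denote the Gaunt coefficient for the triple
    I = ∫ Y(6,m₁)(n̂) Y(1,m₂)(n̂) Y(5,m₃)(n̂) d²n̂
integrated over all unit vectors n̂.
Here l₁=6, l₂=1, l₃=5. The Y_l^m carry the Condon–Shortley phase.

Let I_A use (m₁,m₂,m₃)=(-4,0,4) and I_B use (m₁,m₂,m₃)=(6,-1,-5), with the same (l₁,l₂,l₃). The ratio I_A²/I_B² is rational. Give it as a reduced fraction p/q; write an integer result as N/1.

Same 6,1,5: normalisation and zero-m 3j drop out of the ratio.
A: Δ: 2! 10! 0! / 13! → 1/858; sum: t=1:−1/362880 = -1/362880; 3j²(6 1 5; -4 0 4) = Δ·Π!·Σ² = 10/429  (sign +1)
B: Δ: 2! 10! 0! / 13! → 1/858; sum: t=0:+1/7257600 = 1/7257600; 3j²(6 1 5; 6 -1 -5) = Δ·Π!·Σ² = 1/13  (sign +1)
I_A²/I_B² = (10/429)/(1/13) = 10/33

10/33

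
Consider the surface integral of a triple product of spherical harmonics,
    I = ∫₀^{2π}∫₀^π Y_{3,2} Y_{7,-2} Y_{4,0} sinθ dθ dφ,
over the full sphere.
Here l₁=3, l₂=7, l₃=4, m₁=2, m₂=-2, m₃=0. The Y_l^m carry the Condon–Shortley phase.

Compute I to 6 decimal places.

Rules hold: Σm=0, L=14 even, 4≤4≤10.
N = 7·15·9 = 945
Δ = 6!·0!·8!/15! = 1/45045
Racah Σ t=3..3: t=3:−1/20736 = -1/20736
⇒ 3j(3 7 4; 0 0 0)² = 35/1287, sgn -1
Racah Σ t=1..1: t=1:−1/69120 = -1/69120
⇒ 3j(3 7 4; 2 -2 0)² = 2/143, sgn -1
4πI² = N·(3j₀)²·(3jₘ)² = 7350/20449
I = +1·√(0.359431/4π) = 0.16912301

0.169123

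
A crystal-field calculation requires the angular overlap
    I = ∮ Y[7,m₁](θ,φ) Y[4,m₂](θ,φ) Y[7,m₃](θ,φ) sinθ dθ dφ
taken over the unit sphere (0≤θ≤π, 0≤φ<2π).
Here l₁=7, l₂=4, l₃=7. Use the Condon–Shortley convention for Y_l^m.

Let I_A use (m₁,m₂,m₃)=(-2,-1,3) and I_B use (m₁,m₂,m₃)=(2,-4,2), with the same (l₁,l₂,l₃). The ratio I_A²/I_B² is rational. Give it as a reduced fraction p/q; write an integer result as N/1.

l's match ⇒ only the (l;m) 3-j factors differ between A and B.
A: triangle coeff Δ(7,4,7) = 1/58198140; Σ_t [0,3]: t=0:+1/52254720 t=1:−1/1935360 t=2:+1/725760 t=3:−1/2488320 = 5/10450944; (3j)²=31250/2909907 [(7 4 7; -2 -1 3)], sign=+1
B: triangle coeff Δ(7,4,7) = 1/58198140; Σ_t [0,0]: t=0:+1/8294400 = 1/8294400; (3j)²=882/46189 [(7 4 7; 2 -4 2)], sign=-1
I_A²/I_B² = (31250/2909907)/(882/46189) = 15625/27783

15625/27783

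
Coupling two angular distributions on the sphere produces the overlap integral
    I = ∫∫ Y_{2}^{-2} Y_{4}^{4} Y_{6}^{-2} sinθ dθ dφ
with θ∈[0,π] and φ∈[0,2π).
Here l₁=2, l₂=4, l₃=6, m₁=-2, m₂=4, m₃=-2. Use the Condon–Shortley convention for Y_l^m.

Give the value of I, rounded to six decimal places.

0.015904

Rules hold: Σm=0, L=12 even, 2≤6≤6.
N = 5·9·13 = 585
Δ = 0!·4!·8!/13! = 1/6435
Racah Σ t=0..0: t=0:+1/2304 = 1/2304
⇒ 3j(2 4 6; 0 0 0)² = 5/143, sgn +1
Racah Σ t=0..0: t=0:+1/967680 = 1/967680
⇒ 3j(2 4 6; -2 4 -2)² = 1/6435, sgn +1
4πI² = N·(3j₀)²·(3jₘ)² = 5/1573
I = +1·√(0.00317864/4π) = 0.01590434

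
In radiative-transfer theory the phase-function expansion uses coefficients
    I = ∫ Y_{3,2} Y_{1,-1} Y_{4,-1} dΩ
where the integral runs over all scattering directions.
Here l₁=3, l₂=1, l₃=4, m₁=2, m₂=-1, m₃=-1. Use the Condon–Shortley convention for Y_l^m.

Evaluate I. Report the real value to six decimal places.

-0.106622

m-sum 0 ✓  L=8 even ✓  2≤4≤4 ✓
Π(2lᵢ+1) = 7×3×9 = 189
triangle coeff Δ(3,1,4) = 1/252
Σ_t [0,0]: t=0:+1/36 = 1/36
(3j)²=4/63 [(3 1 4; 0 0 0)], sign=+1
Σ_t [0,0]: t=0:+1/240 = 1/240
(3j)²=1/84 [(3 1 4; 2 -1 -1)], sign=-1
⇒ 4πI² = 1/7
I = (-1)√(1/7/(4π)) = -0.10662181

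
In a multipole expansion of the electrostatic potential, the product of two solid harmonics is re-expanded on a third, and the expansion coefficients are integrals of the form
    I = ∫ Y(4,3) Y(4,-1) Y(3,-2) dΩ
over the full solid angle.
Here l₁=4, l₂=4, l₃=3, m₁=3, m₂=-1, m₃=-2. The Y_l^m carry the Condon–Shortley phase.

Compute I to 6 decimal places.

0.000000

Σlᵢ=11 odd — θ-integrand is odd under cosθ→−cosθ; I=0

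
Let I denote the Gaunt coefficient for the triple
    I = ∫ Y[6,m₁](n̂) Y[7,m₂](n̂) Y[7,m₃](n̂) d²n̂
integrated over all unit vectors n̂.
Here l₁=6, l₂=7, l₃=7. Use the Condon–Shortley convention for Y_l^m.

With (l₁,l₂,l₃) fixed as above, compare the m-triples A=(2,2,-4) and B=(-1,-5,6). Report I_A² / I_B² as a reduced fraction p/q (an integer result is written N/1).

160/143

Same 6,7,7: normalisation and zero-m 3j drop out of the ratio.
A: Δ: 6! 6! 8! / 21! → 1/2444321880; sum: t=1:−1/174182400 t=2:+1/11612160 t=3:−1/6220800 t=4:+1/24883200 = -1/24883200; 3j²(6 7 7; 2 2 -4) = Δ·Π!·Σ² = 28/4199  (sign +1)
B: Δ: 6! 6! 8! / 21! → 1/2444321880; sum: t=1:−1/435456000 t=2:+1/232243200 = 1/497664000; 3j²(6 7 7; -1 -5 6) = Δ·Π!·Σ² = 77/12920  (sign -1)
I_A²/I_B² = (28/4199)/(77/12920) = 160/143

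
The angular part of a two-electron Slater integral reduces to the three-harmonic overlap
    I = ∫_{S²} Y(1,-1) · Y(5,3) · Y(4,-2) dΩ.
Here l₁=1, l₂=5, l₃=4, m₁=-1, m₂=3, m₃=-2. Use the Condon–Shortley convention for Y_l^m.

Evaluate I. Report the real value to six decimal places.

m-sum 0 ✓  L=10 even ✓  4≤4≤6 ✓
Π(2lᵢ+1) = 3×11×9 = 297
triangle coeff Δ(1,5,4) = 1/495
Σ_t [1,1]: t=1:−1/576 = -1/576
(3j)²=5/99 [(1 5 4; 0 0 0)], sign=-1
Σ_t [2,2]: t=2:+1/2880 = 1/2880
(3j)²=28/495 [(1 5 4; -1 3 -2)], sign=+1
⇒ 4πI² = 28/33
I = (-1)√(28/33/(4π)) = -0.25984664

-0.259847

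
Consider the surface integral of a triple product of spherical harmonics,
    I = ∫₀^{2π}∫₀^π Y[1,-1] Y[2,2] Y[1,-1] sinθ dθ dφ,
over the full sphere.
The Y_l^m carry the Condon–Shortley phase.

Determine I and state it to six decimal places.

0.309019

Rules hold: Σm=0, L=4 even, 1≤1≤3.
N = 3·5·3 = 45
Δ = 2!·0!·2!/5! = 1/30
Racah Σ t=1..1: t=1:−1/1 = -1/1
⇒ 3j(1 2 1; 0 0 0)² = 2/15, sgn +1
Racah Σ t=2..2: t=2:+1/4 = 1/4
⇒ 3j(1 2 1; -1 2 -1)² = 1/5, sgn +1
4πI² = N·(3j₀)²·(3jₘ)² = 6/5
I = +1·√(1.2/4π) = 0.30901936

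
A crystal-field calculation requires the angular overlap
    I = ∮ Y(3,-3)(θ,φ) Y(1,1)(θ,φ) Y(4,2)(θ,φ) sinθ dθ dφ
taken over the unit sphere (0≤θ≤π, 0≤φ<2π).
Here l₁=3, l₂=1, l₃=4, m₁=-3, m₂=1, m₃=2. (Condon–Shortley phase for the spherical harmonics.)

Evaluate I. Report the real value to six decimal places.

Rules hold: Σm=0, L=8 even, 2≤4≤4.
N = 7·3·9 = 189
Δ = 0!·6!·2!/9! = 1/252
Racah Σ t=0..0: t=0:+1/36 = 1/36
⇒ 3j(3 1 4; 0 0 0)² = 4/63, sgn +1
Racah Σ t=0..0: t=0:+1/1440 = 1/1440
⇒ 3j(3 1 4; -3 1 2)² = 1/252, sgn +1
4πI² = N·(3j₀)²·(3jₘ)² = 1/21
I = +1·√(0.047619/4π) = 0.06155813

0.061558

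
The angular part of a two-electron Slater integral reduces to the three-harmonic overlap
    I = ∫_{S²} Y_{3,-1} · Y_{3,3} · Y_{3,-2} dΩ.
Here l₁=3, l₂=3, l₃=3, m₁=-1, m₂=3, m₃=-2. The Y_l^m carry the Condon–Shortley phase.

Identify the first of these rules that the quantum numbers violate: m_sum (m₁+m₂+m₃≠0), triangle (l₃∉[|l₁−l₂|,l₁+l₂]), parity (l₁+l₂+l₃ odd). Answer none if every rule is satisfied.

m₁+m₂+m₃ = -1 + 3 − 2 = 0  ✓
triangle: |3−3|=0 ≤ l₃=3 ≤ 3+3=6  ✓
parity: l₁+l₂+l₃ = 9 is odd  ✗

parity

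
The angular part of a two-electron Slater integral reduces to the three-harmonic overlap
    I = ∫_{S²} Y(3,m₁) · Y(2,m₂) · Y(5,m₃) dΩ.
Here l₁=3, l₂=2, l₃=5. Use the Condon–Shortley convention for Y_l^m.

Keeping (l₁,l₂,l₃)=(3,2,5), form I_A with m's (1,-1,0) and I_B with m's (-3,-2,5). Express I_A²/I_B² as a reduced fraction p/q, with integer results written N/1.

5/21

Same 3,2,5: normalisation and zero-m 3j drop out of the ratio.
A: Δ: 0! 6! 4! / 11! → 1/2310; sum: t=0:+1/288 = 1/288; 3j²(3 2 5; 1 -1 0) = Δ·Π!·Σ² = 5/231  (sign -1)
B: Δ: 0! 6! 4! / 11! → 1/2310; sum: t=0:+1/17280 = 1/17280; 3j²(3 2 5; -3 -2 5) = Δ·Π!·Σ² = 1/11  (sign +1)
I_A²/I_B² = (5/231)/(1/11) = 5/21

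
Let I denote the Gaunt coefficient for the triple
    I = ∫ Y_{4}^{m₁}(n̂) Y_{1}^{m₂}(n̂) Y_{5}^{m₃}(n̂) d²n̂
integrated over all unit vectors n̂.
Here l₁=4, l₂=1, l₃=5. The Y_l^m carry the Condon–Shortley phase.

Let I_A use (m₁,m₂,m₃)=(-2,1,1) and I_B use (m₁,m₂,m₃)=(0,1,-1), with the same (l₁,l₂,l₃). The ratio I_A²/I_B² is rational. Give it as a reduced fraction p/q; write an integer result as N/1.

l's match ⇒ only the (l;m) 3-j factors differ between A and B.
A: triangle coeff Δ(4,1,5) = 1/495; Σ_t [0,0]: t=0:+1/2880 = 1/2880; (3j)²=2/165 [(4 1 5; -2 1 1)], sign=+1
B: triangle coeff Δ(4,1,5) = 1/495; Σ_t [0,0]: t=0:+1/1152 = 1/1152; (3j)²=1/33 [(4 1 5; 0 1 -1)], sign=+1
I_A²/I_B² = (2/165)/(1/33) = 2/5

2/5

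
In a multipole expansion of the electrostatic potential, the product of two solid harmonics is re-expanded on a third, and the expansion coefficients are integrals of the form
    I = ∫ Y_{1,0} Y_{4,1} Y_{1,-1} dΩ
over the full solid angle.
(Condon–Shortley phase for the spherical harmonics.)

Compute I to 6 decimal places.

|1−4|≤1≤1+4 violated ⇒ I = 0

0.000000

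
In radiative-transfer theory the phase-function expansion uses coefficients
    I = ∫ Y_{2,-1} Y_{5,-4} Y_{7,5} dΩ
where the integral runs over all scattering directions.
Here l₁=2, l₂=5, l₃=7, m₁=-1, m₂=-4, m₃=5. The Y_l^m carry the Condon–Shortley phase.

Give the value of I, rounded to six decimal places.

-0.237707

Checks pass: Σm=0; 14 even; l₃=7∈[3,7].
(2·2+1)(2·5+1)(2·7+1) = 825
Δ: 0! 4! 10! / 15! → 1/15015
sum: t=0:+1/57600 = 1/57600
3j²(2 5 7; 0 0 0) = Δ·Π!·Σ² = 21/715  (sign -1)
sum: t=0:+1/2177280 = 1/2177280
3j²(2 5 7; -1 -4 5) = Δ·Π!·Σ² = 8/273  (sign +1)
combine: 4πI² = 825·21/715·8/273 = 120/169
take √, sign -1: I = -0.23770720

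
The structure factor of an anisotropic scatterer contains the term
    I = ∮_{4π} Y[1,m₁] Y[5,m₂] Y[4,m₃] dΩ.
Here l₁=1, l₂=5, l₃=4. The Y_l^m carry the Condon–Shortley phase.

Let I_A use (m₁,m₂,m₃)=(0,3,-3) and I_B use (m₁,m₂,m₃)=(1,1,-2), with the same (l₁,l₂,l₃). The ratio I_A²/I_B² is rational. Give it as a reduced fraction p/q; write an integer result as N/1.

8/3

Same 1,5,4: normalisation and zero-m 3j drop out of the ratio.
A: Δ: 2! 0! 8! / 11! → 1/495; sum: t=1:−1/5040 = -1/5040; 3j²(1 5 4; 0 3 -3) = Δ·Π!·Σ² = 16/495  (sign +1)
B: Δ: 2! 0! 8! / 11! → 1/495; sum: t=0:+1/2880 = 1/2880; 3j²(1 5 4; 1 1 -2) = Δ·Π!·Σ² = 2/165  (sign +1)
I_A²/I_B² = (16/495)/(2/165) = 8/3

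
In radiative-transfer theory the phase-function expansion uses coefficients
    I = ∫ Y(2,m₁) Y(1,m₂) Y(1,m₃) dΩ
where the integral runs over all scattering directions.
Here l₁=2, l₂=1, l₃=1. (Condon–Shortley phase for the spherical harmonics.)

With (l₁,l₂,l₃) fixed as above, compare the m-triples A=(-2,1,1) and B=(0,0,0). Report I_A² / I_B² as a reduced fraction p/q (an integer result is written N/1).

3/2

Shared (l₁,l₂,l₃)=(2,1,1): N and (l;000)² cancel in I_A²/I_B².
A: Δ = 2!·2!·0!/5! = 1/30; Racah Σ t=2..2: t=2:+1/4 = 1/4; ⇒ 3j(2 1 1; -2 1 1)² = 1/5, sgn +1
B: Δ = 2!·2!·0!/5! = 1/30; Racah Σ t=1..1: t=1:−1/1 = -1/1; ⇒ 3j(2 1 1; 0 0 0)² = 2/15, sgn +1
I_A²/I_B² = (1/5)/(2/15) = 3/2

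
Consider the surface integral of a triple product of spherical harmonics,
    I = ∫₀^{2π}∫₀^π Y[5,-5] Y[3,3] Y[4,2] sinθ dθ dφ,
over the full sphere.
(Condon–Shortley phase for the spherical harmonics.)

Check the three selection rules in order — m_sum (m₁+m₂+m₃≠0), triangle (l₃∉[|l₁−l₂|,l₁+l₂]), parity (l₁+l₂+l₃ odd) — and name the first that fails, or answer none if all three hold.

none

Σmᵢ = 0  ✓
l₃∈[|l₁−l₂|,l₁+l₂]=[2,8], have l₃=4  ✓
Σlᵢ = 12 ⇒ even  ✓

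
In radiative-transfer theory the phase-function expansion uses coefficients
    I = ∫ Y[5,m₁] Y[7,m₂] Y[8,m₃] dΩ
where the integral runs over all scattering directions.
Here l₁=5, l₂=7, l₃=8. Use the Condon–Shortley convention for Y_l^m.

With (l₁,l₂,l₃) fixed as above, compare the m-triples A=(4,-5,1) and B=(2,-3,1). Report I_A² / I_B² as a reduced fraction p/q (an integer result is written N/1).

Same 5,7,8: normalisation and zero-m 3j drop out of the ratio.
A: Δ: 4! 6! 10! / 21! → 1/814773960; sum: t=0:+1/232243200 t=1:−1/1567641600 = 23/6270566400; 3j²(5 7 8; 4 -5 1) = Δ·Π!·Σ² = 529/50388  (sign -1)
B: Δ: 4! 6! 10! / 21! → 1/814773960; sum: t=0:+1/14929920 t=1:−1/8709120 t=2:+1/38707200 t=3:−1/1567641600 = -71/3135283200; 3j²(5 7 8; 2 -3 1) = Δ·Π!·Σ² = 5041/1662804  (sign +1)
I_A²/I_B² = (529/50388)/(5041/1662804) = 17457/5041

17457/5041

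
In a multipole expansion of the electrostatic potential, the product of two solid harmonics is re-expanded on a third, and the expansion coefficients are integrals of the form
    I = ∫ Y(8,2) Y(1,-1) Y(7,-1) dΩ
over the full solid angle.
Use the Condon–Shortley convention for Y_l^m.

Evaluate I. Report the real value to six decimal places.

0.205254

Rules hold: Σm=0, L=16 even, 7≤7≤9.
N = 17·3·15 = 765
Δ = 2!·14!·0!/17! = 1/2040
Racah Σ t=1..1: t=1:−1/25401600 = -1/25401600
⇒ 3j(8 1 7; 0 0 0)² = 8/255, sgn +1
Racah Σ t=0..0: t=0:+1/58060800 = 1/58060800
⇒ 3j(8 1 7; 2 -1 -1)² = 3/136, sgn +1
4πI² = N·(3j₀)²·(3jₘ)² = 9/17
I = +1·√(0.529412/4π) = 0.20525411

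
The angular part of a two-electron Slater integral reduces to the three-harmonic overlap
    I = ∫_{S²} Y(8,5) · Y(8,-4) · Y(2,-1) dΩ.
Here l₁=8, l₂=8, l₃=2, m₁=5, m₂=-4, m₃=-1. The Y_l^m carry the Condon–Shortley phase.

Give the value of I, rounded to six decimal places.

Rules hold: Σm=0, L=18 even, 0≤2≤16.
N = 17·17·5 = 1445
Δ = 14!·2!·2!/19! = 1/348840
Racah Σ t=6..8: t=6:+1/116121600 t=7:−1/25401600 t=8:+1/116121600 = -1/45158400
⇒ 3j(8 8 2; 0 0 0)² = 24/1615, sgn -1
Racah Σ t=2..3: t=2:+1/1916006400 t=3:−1/479001600 = -1/638668800
⇒ 3j(8 8 2; 5 -4 -1)² = 117/6460, sgn +1
4πI² = N·(3j₀)²·(3jₘ)² = 702/1805
I = -1·√(0.38892/4π) = -0.17592397

-0.175924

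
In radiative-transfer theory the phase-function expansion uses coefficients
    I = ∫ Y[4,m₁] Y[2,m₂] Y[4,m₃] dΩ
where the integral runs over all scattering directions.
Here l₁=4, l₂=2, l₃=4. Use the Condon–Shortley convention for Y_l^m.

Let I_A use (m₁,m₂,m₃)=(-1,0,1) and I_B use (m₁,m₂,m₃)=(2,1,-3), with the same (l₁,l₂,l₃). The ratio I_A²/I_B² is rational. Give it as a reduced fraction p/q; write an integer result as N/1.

Shared (l₁,l₂,l₃)=(4,2,4): N and (l;000)² cancel in I_A²/I_B².
A: Δ = 2!·6!·2!/11! = 1/13860; Racah Σ t=0..2: t=0:+1/480 t=1:−1/48 t=2:+1/144 = -17/1440; ⇒ 3j(4 2 4; -1 0 1)² = 289/13860, sgn +1
B: Δ = 2!·6!·2!/11! = 1/13860; Racah Σ t=1..2: t=1:−1/240 t=2:+1/1440 = -1/288; ⇒ 3j(4 2 4; 2 1 -3)² = 5/132, sgn +1
I_A²/I_B² = (289/13860)/(5/132) = 289/525

289/525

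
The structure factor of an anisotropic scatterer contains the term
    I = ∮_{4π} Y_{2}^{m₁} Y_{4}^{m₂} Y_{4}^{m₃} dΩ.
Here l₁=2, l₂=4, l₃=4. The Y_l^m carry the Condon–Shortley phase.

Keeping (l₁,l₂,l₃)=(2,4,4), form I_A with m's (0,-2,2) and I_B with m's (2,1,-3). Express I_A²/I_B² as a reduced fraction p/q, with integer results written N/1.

32/189

l's match ⇒ only the (l;m) 3-j factors differ between A and B.
A: triangle coeff Δ(2,4,4) = 1/13860; Σ_t [0,2]: t=0:+1/192 t=1:−1/120 t=2:+1/2880 = -1/360; (3j)²=16/3465 [(2 4 4; 0 -2 2)], sign=-1
B: triangle coeff Δ(2,4,4) = 1/13860; Σ_t [0,0]: t=0:+1/480 = 1/480; (3j)²=3/110 [(2 4 4; 2 1 -3)], sign=-1
I_A²/I_B² = (16/3465)/(3/110) = 32/189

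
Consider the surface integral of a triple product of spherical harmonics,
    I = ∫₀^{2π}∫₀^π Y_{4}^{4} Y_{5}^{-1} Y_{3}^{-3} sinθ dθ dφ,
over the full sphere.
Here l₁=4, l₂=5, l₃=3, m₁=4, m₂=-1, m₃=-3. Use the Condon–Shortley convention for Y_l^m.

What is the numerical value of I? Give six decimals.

m-sum 0 ✓  L=12 even ✓  1≤3≤9 ✓
Π(2lᵢ+1) = 9×11×7 = 693
triangle coeff Δ(4,5,3) = 1/180180
Σ_t [2,4]: t=2:+1/576 t=3:−1/144 t=4:+1/576 = -1/288
(3j)²=20/1001 [(4 5 3; 0 0 0)], sign=+1
Σ_t [0,0]: t=0:+1/34560 = 1/34560
(3j)²=1/429 [(4 5 3; 4 -1 -3)], sign=+1
⇒ 4πI² = 60/1859
I = (+1)√(60/1859/(4π)) = 0.05067935

0.050679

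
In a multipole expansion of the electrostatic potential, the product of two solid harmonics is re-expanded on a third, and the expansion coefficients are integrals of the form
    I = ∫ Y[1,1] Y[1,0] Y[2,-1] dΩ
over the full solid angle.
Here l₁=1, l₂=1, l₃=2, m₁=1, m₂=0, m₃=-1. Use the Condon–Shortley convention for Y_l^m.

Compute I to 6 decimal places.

Rules hold: Σm=0, L=4 even, 0≤2≤2.
N = 3·3·5 = 45
Δ = 0!·2!·2!/5! = 1/30
Racah Σ t=0..0: t=0:+1/1 = 1/1
⇒ 3j(1 1 2; 0 0 0)² = 2/15, sgn +1
Racah Σ t=0..0: t=0:+1/2 = 1/2
⇒ 3j(1 1 2; 1 0 -1)² = 1/10, sgn -1
4πI² = N·(3j₀)²·(3jₘ)² = 3/5
I = -1·√(0.6/4π) = -0.21850969

-0.218510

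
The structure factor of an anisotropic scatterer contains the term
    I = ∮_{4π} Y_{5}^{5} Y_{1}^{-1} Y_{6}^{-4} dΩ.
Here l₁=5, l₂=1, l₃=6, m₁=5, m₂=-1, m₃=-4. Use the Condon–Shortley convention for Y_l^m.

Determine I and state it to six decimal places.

0.040859

Rules hold: Σm=0, L=12 even, 4≤6≤6.
N = 11·3·13 = 429
Δ = 0!·10!·2!/13! = 1/858
Racah Σ t=0..0: t=0:+1/14400 = 1/14400
⇒ 3j(5 1 6; 0 0 0)² = 6/143, sgn +1
Racah Σ t=0..0: t=0:+1/7257600 = 1/7257600
⇒ 3j(5 1 6; 5 -1 -4)² = 1/858, sgn +1
4πI² = N·(3j₀)²·(3jₘ)² = 3/143
I = +1·√(0.020979/4π) = 0.04085899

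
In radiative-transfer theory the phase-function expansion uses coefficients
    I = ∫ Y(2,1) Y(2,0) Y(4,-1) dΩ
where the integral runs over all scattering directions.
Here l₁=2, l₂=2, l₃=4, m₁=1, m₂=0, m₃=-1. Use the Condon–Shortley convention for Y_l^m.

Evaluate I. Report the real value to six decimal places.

-0.220728

Rules hold: Σm=0, L=8 even, 0≤4≤4.
N = 5·5·9 = 225
Δ = 0!·4!·4!/9! = 1/630
Racah Σ t=0..0: t=0:+1/16 = 1/16
⇒ 3j(2 2 4; 0 0 0)² = 2/35, sgn +1
Racah Σ t=0..0: t=0:+1/24 = 1/24
⇒ 3j(2 2 4; 1 0 -1)² = 1/21, sgn -1
4πI² = N·(3j₀)²·(3jₘ)² = 30/49
I = -1·√(0.612245/4π) = -0.22072812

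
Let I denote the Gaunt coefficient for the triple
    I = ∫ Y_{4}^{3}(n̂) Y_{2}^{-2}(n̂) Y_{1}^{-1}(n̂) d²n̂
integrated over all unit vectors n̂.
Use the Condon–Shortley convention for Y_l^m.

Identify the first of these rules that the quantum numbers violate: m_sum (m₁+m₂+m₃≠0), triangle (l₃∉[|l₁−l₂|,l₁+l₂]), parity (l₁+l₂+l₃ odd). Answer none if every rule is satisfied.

triangle

azimuthal sum: 3 − 2 − 1 = 0  ✓
2 ≤ 1 ≤ 6 (triangle on l)  ✗
L = 4 + 2 + 1 = 7 (odd)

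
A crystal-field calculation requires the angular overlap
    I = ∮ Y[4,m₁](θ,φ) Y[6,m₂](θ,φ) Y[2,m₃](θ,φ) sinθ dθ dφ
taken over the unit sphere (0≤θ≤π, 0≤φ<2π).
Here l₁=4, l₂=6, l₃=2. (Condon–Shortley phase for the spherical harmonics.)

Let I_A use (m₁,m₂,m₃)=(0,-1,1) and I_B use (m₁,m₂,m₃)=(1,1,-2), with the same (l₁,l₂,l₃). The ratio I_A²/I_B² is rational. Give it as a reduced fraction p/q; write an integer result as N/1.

5/1

l's match ⇒ only the (l;m) 3-j factors differ between A and B.
A: triangle coeff Δ(4,6,2) = 1/6435; Σ_t [4,4]: t=4:+1/3456 = 1/3456; (3j)²=35/1287 [(4 6 2; 0 -1 1)], sign=-1
B: triangle coeff Δ(4,6,2) = 1/6435; Σ_t [3,3]: t=3:−1/17280 = -1/17280; (3j)²=7/1287 [(4 6 2; 1 1 -2)], sign=-1
I_A²/I_B² = (35/1287)/(7/1287) = 5/1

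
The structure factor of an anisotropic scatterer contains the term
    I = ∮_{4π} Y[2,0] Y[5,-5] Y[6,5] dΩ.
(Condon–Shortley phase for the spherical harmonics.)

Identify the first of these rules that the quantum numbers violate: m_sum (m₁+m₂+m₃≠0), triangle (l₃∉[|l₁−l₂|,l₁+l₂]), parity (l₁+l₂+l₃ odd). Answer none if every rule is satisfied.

parity

m₁+m₂+m₃ = 0 − 5 + 5 = 0  ✓
triangle: |2−5|=3 ≤ l₃=6 ≤ 2+5=7  ✓
parity: l₁+l₂+l₃ = 13 is odd  ✗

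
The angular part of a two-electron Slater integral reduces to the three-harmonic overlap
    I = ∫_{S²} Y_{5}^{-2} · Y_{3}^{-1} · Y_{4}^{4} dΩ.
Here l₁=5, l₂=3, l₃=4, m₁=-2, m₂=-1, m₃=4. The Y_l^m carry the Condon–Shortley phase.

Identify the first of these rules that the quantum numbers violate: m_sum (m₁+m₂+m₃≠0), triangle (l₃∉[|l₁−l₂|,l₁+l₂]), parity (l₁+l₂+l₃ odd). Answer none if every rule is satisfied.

m₁+m₂+m₃ = -2 − 1 + 4 = 1  ✗
triangle: |5−3|=2 ≤ l₃=4 ≤ 5+3=8
parity: l₁+l₂+l₃ = 12 is even

m_sum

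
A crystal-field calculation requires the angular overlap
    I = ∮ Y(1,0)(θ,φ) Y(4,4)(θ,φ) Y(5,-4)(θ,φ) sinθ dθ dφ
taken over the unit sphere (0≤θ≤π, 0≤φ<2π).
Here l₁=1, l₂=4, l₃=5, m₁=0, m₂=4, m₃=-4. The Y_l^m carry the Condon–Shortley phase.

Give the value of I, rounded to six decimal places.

0.147319

m-sum 0 ✓  L=10 even ✓  3≤5≤5 ✓
Π(2lᵢ+1) = 3×9×11 = 297
triangle coeff Δ(1,4,5) = 1/495
Σ_t [0,0]: t=0:+1/576 = 1/576
(3j)²=5/99 [(1 4 5; 0 0 0)], sign=-1
Σ_t [0,0]: t=0:+1/40320 = 1/40320
(3j)²=1/55 [(1 4 5; 0 4 -4)], sign=-1
⇒ 4πI² = 3/11
I = (+1)√(3/11/(4π)) = 0.14731920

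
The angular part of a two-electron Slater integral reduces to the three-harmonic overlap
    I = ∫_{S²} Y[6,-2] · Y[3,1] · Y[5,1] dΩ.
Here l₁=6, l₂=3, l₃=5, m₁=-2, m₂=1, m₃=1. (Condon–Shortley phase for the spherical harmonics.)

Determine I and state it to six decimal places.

0.134828

m-sum 0 ✓  L=14 even ✓  3≤5≤9 ✓
Π(2lᵢ+1) = 13×7×11 = 1001
triangle coeff Δ(6,3,5) = 1/675675
Σ_t [1,3]: t=1:−1/8640 t=2:+1/2304 t=3:−1/8640 = 7/34560
(3j)²=7/429 [(6 3 5; 0 0 0)], sign=-1
Σ_t [2,4]: t=2:+1/11520 t=3:−1/4320 t=4:+1/27648 = -1/9216
(3j)²=2/143 [(6 3 5; -2 1 1)], sign=-1
⇒ 4πI² = 98/429
I = (+1)√(98/429/(4π)) = 0.13482780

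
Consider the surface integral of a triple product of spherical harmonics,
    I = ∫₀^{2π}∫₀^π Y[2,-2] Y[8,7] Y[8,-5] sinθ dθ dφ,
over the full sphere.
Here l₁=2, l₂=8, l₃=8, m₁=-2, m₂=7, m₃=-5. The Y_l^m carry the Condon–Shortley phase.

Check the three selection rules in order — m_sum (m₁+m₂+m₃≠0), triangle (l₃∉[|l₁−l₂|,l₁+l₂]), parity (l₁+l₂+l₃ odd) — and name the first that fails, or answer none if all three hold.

none

azimuthal sum: -2 + 7 − 5 = 0  ✓
6 ≤ 8 ≤ 10 (triangle on l)  ✓
L = 2 + 8 + 8 = 18 (even)  ✓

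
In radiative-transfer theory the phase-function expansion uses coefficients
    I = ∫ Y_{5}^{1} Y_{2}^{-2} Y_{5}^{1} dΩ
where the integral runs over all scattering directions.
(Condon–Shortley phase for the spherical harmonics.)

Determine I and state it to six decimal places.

0.198089

Rules hold: Σm=0, L=12 even, 3≤5≤7.
N = 11·5·11 = 605
Δ = 2!·8!·2!/13! = 1/38610
Racah Σ t=0..2: t=0:+1/2880 t=1:−1/576 t=2:+1/2880 = -1/960
⇒ 3j(5 2 5; 0 0 0)² = 10/429, sgn +1
Racah Σ t=0..0: t=0:+1/2304 = 1/2304
⇒ 3j(5 2 5; 1 -2 1)² = 5/143, sgn +1
4πI² = N·(3j₀)²·(3jₘ)² = 250/507
I = +1·√(0.493097/4π) = 0.19808933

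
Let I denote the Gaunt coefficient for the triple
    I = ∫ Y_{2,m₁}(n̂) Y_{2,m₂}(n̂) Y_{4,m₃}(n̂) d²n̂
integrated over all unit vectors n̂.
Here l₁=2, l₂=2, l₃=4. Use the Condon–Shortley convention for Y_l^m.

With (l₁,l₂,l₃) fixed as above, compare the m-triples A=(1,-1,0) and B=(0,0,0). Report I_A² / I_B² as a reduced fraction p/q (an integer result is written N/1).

4/9

l's match ⇒ only the (l;m) 3-j factors differ between A and B.
A: triangle coeff Δ(2,2,4) = 1/630; Σ_t [0,0]: t=0:+1/36 = 1/36; (3j)²=8/315 [(2 2 4; 1 -1 0)], sign=+1
B: triangle coeff Δ(2,2,4) = 1/630; Σ_t [0,0]: t=0:+1/16 = 1/16; (3j)²=2/35 [(2 2 4; 0 0 0)], sign=+1
I_A²/I_B² = (8/315)/(2/35) = 4/9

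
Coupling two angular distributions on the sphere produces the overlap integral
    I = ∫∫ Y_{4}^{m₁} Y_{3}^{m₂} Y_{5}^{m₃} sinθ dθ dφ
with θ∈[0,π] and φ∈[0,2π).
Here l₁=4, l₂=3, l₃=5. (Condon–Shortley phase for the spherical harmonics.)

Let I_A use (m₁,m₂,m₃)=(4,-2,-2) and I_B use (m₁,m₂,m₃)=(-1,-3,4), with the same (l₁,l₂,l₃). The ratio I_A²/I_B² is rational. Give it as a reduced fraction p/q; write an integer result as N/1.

Shared (l₁,l₂,l₃)=(4,3,5): N and (l;000)² cancel in I_A²/I_B².
A: Δ = 2!·6!·4!/13! = 1/180180; Racah Σ t=0..0: t=0:+1/8640 = 1/8640; ⇒ 3j(4 3 5; 4 -2 -2)² = 14/1287, sgn -1
B: Δ = 2!·6!·4!/13! = 1/180180; Racah Σ t=0..0: t=0:+1/5760 = 1/5760; ⇒ 3j(4 3 5; -1 -3 4)² = 9/286, sgn -1
I_A²/I_B² = (14/1287)/(9/286) = 28/81

28/81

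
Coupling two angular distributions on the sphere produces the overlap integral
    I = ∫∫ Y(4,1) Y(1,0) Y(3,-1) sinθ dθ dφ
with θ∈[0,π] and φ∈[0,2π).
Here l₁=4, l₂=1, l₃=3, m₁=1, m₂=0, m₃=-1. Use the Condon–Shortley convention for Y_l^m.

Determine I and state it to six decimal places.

Rules hold: Σm=0, L=8 even, 3≤3≤5.
N = 9·3·7 = 189
Δ = 2!·6!·0!/9! = 1/252
Racah Σ t=1..1: t=1:−1/36 = -1/36
⇒ 3j(4 1 3; 0 0 0)² = 4/63, sgn +1
Racah Σ t=1..1: t=1:−1/48 = -1/48
⇒ 3j(4 1 3; 1 0 -1)² = 5/84, sgn -1
4πI² = N·(3j₀)²·(3jₘ)² = 5/7
I = -1·√(0.714286/4π) = -0.23841361

-0.238414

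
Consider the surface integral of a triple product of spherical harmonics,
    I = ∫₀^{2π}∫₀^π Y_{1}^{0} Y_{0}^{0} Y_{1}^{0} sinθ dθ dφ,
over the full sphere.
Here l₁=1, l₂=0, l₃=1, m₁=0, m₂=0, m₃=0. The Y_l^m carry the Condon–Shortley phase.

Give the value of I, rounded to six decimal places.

Checks pass: Σm=0; 2 even; l₃=1∈[1,1].
(2·1+1)(2·0+1)(2·1+1) = 9
Δ: 0! 2! 0! / 3! → 1/3
sum: t=0:+1/1 = 1/1
3j²(1 0 1; 0 0 0) = Δ·Π!·Σ² = 1/3  (sign -1)
(m-triple is (0,0,0) — same symbol as above.)
combine: 4πI² = 9·1/3·1/3 = 1/1
take √, sign +1: I = 0.28209479

0.282095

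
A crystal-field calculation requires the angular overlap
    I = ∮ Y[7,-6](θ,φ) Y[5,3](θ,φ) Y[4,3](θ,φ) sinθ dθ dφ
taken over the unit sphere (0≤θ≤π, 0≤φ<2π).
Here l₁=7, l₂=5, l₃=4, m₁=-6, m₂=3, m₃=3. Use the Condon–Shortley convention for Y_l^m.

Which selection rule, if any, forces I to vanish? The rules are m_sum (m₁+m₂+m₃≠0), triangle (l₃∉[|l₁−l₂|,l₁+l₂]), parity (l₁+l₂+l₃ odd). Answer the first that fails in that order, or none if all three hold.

none

Σmᵢ = 0  ✓
l₃∈[|l₁−l₂|,l₁+l₂]=[2,12], have l₃=4  ✓
Σlᵢ = 16 ⇒ even  ✓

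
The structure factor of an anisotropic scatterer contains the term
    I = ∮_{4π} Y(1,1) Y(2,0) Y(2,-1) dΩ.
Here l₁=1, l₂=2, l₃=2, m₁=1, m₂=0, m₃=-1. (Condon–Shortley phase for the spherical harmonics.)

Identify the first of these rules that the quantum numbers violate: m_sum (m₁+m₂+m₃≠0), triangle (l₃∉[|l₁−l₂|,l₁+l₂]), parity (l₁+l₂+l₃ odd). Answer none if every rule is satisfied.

m₁+m₂+m₃ = 1 + 0 − 1 = 0  ✓
triangle: |1−2|=1 ≤ l₃=2 ≤ 1+2=3  ✓
parity: l₁+l₂+l₃ = 5 is odd  ✗

parity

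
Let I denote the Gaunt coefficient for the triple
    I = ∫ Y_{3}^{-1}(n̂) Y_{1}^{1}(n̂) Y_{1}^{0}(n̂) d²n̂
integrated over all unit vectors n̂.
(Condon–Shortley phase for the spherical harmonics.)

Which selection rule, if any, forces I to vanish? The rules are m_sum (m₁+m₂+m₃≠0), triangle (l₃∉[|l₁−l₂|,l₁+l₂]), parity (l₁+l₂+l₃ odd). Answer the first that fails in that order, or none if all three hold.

triangle

azimuthal sum: -1 + 1 + 0 = 0  ✓
2 ≤ 1 ≤ 4 (triangle on l)  ✗
L = 3 + 1 + 1 = 5 (odd)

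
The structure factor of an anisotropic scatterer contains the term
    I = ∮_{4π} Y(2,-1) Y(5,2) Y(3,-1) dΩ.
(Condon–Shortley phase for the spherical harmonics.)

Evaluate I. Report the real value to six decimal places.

0.245532

Checks pass: Σm=0; 10 even; l₃=3∈[3,7].
(2·2+1)(2·5+1)(2·3+1) = 385
Δ: 4! 0! 6! / 11! → 1/2310
sum: t=2:+1/144 = 1/144
3j²(2 5 3; 0 0 0) = Δ·Π!·Σ² = 10/231  (sign -1)
sum: t=3:−1/288 = -1/288
3j²(2 5 3; -1 2 -1) = Δ·Π!·Σ² = 1/22  (sign -1)
combine: 4πI² = 385·10/231·1/22 = 25/33
take √, sign +1: I = 0.24553200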